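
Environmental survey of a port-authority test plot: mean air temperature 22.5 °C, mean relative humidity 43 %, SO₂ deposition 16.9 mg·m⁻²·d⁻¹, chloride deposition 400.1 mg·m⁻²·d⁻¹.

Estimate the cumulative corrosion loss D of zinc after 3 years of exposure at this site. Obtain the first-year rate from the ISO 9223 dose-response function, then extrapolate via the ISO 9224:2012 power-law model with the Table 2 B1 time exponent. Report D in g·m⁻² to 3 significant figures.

D(3) = 91.0 g·m⁻²

zinc: T>10 °C ⇒ hinge -0.071·(22.5−10) = -0.8875
  sulphur-dioxide contribution → 0.1332 μm/a
  chloride contribution → 5.085 μm/a
  ⇒ r_corr(zinc) = 5.218 μm/a
Power-law: D(3) = r_corr · 3^0.813
  D(3) = 5.218 × 3^0.813 = 5.218 × 2.443 = 12.75 μm
  Mass loss = 12.75 μm × 7.14 g/cm³ = 91.01 g·m⁻²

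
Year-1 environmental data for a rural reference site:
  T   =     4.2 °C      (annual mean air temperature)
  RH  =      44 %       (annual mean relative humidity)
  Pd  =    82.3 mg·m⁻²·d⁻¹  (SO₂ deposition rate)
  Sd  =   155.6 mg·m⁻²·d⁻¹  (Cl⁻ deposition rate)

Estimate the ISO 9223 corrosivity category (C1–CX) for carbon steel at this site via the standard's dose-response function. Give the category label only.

carbon steel: temperature factor f = +0.150·(-5.8) = -0.8700
  SO₂ term: 1.77·82.3^0.52·exp(0.02·44-0.8700) = 17.71
  Sd branch = 0.102·Sd^0.62·e^(0.033·RH+0.04·T) = 11.78 μm/a
  r_corr = 17.71 + 11.78 = 29.5 μm/a
29.5 μm/a falls in (25, 50] for carbon steel → category C3

C3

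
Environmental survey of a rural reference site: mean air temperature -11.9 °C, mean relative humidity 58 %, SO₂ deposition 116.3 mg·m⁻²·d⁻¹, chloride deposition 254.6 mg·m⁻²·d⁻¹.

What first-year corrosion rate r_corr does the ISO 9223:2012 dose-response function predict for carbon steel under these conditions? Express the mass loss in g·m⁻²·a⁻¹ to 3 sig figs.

carbon steel: temperature factor f = +0.150·(-21.9) = -3.2850
  sulphur-dioxide contribution → 2.507 μm/a
  chloride contribution → 13.33 μm/a
  total first-year rate 15.83 μm/a
Convert to mass loss: 15.83 μm/a × 7.85 g/cm³ = 124.3 g·m⁻²·a⁻¹

r_corr = 124 g·m⁻²·a⁻¹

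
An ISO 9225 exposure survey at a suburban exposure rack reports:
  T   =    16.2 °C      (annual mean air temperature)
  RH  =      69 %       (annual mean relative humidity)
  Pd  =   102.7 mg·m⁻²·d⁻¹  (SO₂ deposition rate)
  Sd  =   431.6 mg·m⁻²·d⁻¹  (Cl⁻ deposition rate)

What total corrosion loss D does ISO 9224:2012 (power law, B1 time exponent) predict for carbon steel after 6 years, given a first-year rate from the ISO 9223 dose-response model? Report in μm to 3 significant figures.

D(6) = 352 μm

carbon steel: T>10 °C ⇒ hinge -0.054·(16.2−10) = -0.3348
  SO₂ term: 1.77·102.7^0.52·exp(0.02·69-0.3348) = 55.96
  Sd branch = 0.102·Sd^0.62·e^(0.033·RH+0.04·T) = 81.78 μm/a
  sum: 55.96 + 81.78 → r_corr = 137.7 μm/a
Long-term exponent b (ISO 9224 Table 2, B1) = 0.523
  D(6) = 137.7 × 6^0.523 = 137.7 × 2.553 = 351.6 μm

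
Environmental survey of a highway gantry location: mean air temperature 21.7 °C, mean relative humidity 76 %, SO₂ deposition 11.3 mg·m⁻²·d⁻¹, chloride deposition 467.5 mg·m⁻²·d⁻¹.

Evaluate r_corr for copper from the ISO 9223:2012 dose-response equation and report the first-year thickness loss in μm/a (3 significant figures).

r_corr = 2.75 μm/a

copper: temperature factor f = -0.080·(11.7) = -0.9360
  SO₂ term: 0.0053·11.3^0.26·exp(0.059·76-0.9360) = 0.3459
  Cl⁻ term: 0.01025·467.5^0.27·exp(0.036·76+0.049·21.7) = 2.408
  sum: 0.3459 + 2.408 → r_corr = 2.753 μm/a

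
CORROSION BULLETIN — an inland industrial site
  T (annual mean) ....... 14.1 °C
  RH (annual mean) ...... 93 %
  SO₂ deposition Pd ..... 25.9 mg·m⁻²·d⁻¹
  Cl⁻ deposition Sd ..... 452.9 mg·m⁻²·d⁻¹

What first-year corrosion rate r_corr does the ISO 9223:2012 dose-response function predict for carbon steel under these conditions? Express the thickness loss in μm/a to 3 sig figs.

r_corr = 221 μm/a

carbon steel: temperature factor f = -0.054·(4.1) = -0.2214
  Pd branch = 1.77·Pd^0.52·e^(0.02·RH+f) = 49.49 μm/a
  Cl⁻ term: 0.102·452.9^0.62·exp(0.033·93+0.04·14.1) = 171
  r_corr = 49.49 + 171 = 220.5 μm/a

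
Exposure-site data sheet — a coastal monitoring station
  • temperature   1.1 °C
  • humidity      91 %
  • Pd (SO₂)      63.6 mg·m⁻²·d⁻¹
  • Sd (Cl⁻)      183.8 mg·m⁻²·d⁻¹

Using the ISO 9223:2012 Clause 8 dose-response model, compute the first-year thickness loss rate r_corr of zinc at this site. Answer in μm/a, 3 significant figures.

r_corr = 4.54 μm/a

zinc: temperature factor f = +0.038·(-8.9) = -0.3382
  sulphur-dioxide contribution → 3.76 μm/a
  chloride contribution → 0.7771 μm/a
  total first-year rate 4.537 μm/a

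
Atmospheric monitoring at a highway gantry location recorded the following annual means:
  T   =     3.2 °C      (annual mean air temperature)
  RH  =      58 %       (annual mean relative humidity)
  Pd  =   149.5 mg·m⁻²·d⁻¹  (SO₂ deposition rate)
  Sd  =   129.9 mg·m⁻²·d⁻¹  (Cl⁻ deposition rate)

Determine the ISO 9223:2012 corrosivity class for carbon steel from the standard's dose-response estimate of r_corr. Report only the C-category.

C3

carbon steel: f(T) = +0.150·(T−10) [T≤10 °C] = -1.0200
  SO₂ term: 1.77·149.5^0.52·exp(0.02·58-1.0200) = 27.52
  Cl⁻ term: 0.102·129.9^0.62·exp(0.033·58+0.04·3.2) = 16.06
  sum: 27.52 + 16.06 → r_corr = 43.58 μm/a
Category bounds: 25…50 μm/a bracket r_corr ⇒ C3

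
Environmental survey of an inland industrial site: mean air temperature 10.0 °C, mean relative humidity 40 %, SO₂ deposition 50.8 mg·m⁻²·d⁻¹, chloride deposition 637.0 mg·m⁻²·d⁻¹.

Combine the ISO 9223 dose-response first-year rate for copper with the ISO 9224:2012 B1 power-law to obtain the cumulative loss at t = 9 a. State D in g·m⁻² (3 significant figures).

copper: f(T) = +0.126·(T−10) [T≤10 °C] = +0.0000
  Pd branch = 0.0053·Pd^0.26·e^(0.059·RH+f) = 0.1559 μm/a
  Cl⁻ term: 0.01025·637.0^0.27·exp(0.036·40+0.049·10.0) = 0.4037
  r_corr = 0.1559 + 0.4037 = 0.5595 μm/a
Power-law: D(9) = r_corr · 9^0.667
  D(9) = 0.5595 × 9^0.667 = 0.5595 × 4.33 = 2.423 μm
  Mass loss = 2.423 μm × 8.96 g/cm³ = 21.71 g·m⁻²

D(9) = 21.7 g·m⁻²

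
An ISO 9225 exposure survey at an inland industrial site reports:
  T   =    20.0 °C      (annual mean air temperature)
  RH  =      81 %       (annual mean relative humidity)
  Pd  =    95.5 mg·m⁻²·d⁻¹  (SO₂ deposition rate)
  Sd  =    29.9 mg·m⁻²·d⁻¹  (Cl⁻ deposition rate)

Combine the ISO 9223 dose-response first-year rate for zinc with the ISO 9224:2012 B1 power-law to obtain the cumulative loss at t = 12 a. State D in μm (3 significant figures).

D(12) = 24.3 μm

zinc: T>10 °C ⇒ hinge -0.071·(20.0−10) = -0.7100
  SO₂ term: 0.0129·95.5^0.44·exp(0.046·81-0.7100) = 1.957
  Cl⁻ term: 0.0175·29.9^0.57·exp(0.008·81+0.085·20.0) = 1.27
  sum: 1.957 + 1.27 → r_corr = 3.227 μm/a
ISO 9224: D(t) = r_corr · t^b with b = 0.813 (zinc, B1)
  D(12) = 3.227 × 12^0.813 = 3.227 × 7.54 = 24.33 μm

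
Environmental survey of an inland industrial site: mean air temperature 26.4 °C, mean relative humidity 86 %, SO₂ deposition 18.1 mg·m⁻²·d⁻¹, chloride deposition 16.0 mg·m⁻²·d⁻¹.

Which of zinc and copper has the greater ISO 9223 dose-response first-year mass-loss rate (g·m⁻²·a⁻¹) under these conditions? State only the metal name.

zinc: temperature factor f = -0.071·(16.4) = -1.1644
  Pd branch = 0.0129·Pd^0.44·e^(0.046·RH+f) = 0.7522 μm/a
  Cl⁻ term: 0.0175·16.0^0.57·exp(0.008·86+0.085·26.4) = 1.595
  r_corr = 0.7522 + 1.595 = 2.347 μm/a
  mass loss = 2.347 μm/a × 7.14 g/cm³ = 16.76 g·m⁻²·a⁻¹
copper: f(T) = -0.080·(T−10) [T>10 °C] = -1.3120
  SO₂ term: 0.0053·18.1^0.26·exp(0.059·86-1.3120) = 0.4843
  Sd branch = 0.01025·Sd^0.27·e^(0.036·RH+0.049·T) = 1.747 μm/a
  r_corr = 0.4843 + 1.747 = 2.231 μm/a
  mass loss = 2.231 μm/a × 8.96 g/cm³ = 19.99 g·m⁻²·a⁻¹
Ordering by g·m⁻²·a⁻¹: copper (20) > zinc (16.8)

copper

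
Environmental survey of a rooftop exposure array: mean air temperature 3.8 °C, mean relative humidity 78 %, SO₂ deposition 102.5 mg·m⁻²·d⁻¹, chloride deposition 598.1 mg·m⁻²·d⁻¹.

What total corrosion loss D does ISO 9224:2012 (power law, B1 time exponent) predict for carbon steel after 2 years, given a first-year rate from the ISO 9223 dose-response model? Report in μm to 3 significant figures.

D(2) = 171 μm

carbon steel: T≤10 °C ⇒ hinge +0.150·(3.8−10) = -0.9300
  SO₂ term: 1.77·102.5^0.52·exp(0.02·78-0.9300) = 36.91
  Cl⁻ term: 0.102·598.1^0.62·exp(0.033·78+0.04·3.8) = 82.05
  sum: 36.91 + 82.05 → r_corr = 119 μm/a
Long-term exponent b (ISO 9224 Table 2, B1) = 0.523
  D(2) = 119 × 2^0.523 = 119 × 1.437 = 170.9 μm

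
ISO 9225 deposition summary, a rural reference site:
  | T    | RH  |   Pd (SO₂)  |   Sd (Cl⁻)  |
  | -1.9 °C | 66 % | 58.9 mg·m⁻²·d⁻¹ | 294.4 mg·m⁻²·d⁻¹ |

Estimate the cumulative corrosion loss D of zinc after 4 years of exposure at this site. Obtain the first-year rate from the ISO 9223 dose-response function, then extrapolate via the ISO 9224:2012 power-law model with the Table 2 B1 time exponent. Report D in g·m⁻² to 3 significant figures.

D(4) = 36.8 g·m⁻²

zinc: f(T) = +0.038·(T−10) [T≤10 °C] = -0.4522
  sulphur-dioxide contribution → 1.027 μm/a
  chloride contribution → 0.6449 μm/a
  total first-year rate 1.672 μm/a
ISO 9224: D(t) = r_corr · t^b with b = 0.813 (zinc, B1)
  D(4) = 1.672 × 4^0.813 = 1.672 × 3.087 = 5.16 μm
  Mass loss = 5.16 μm × 7.14 g/cm³ = 36.85 g·m⁻²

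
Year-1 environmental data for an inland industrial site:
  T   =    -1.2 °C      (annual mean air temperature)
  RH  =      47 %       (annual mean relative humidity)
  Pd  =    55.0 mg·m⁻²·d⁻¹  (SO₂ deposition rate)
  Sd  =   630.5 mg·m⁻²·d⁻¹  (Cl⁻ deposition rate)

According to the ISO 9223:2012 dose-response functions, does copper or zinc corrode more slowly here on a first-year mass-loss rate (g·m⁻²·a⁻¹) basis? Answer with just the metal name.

copper: temperature factor f = +0.126·(-11.2) = -1.4112
  Pd branch = 0.0053·Pd^0.26·e^(0.059·RH+f) = 0.05864 μm/a
  Sd branch = 0.01025·Sd^0.27·e^(0.036·RH+0.049·T) = 0.2992 μm/a
  r_corr = 0.05864 + 0.2992 = 0.3578 μm/a
  mass loss = 0.3578 μm/a × 8.96 g/cm³ = 3.206 g·m⁻²·a⁻¹
zinc: temperature factor f = +0.038·(-11.2) = -0.4256
  SO₂ term: 0.0129·55.0^0.44·exp(0.046·47-0.4256) = 0.427
  Cl⁻ term: 0.0175·630.5^0.57·exp(0.008·47+0.085·-1.2) = 0.9075
  r_corr = 0.427 + 0.9075 = 1.335 μm/a
  mass loss = 1.335 μm/a × 7.14 g/cm³ = 9.529 g·m⁻²·a⁻¹
Ordering by g·m⁻²·a⁻¹: zinc (9.53) > copper (3.21)

copper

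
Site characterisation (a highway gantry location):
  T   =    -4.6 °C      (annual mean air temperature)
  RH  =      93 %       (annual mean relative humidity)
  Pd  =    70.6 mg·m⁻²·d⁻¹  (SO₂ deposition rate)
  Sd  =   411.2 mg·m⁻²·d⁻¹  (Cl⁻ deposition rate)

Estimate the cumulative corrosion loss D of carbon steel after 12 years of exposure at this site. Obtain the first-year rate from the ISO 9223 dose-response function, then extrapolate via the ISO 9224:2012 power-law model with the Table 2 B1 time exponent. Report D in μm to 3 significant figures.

D(12) = 322 μm

carbon steel: T≤10 °C ⇒ hinge +0.150·(-4.6−10) = -2.1900
  SO₂ term: 1.77·70.6^0.52·exp(0.02·93-2.1900) = 11.64
  Cl⁻ term: 0.102·411.2^0.62·exp(0.033·93+0.04·-4.6) = 76.25
  sum: 11.64 + 76.25 → r_corr = 87.89 μm/a
ISO 9224: D(t) = r_corr · t^b with b = 0.523 (carbon steel, B1)
  D(12) = 87.89 × 12^0.523 = 87.89 × 3.668 = 322.4 μm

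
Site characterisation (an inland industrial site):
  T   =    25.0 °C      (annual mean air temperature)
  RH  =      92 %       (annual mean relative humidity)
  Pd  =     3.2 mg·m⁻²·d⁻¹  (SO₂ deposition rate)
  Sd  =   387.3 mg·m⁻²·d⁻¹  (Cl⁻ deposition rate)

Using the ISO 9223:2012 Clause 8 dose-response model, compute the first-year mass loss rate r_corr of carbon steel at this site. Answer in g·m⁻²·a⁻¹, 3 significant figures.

carbon steel: temperature factor f = -0.054·(15.0) = -0.8100
  Pd branch = 1.77·Pd^0.52·e^(0.02·RH+f) = 9.078 μm/a
  Sd branch = 0.102·Sd^0.62·e^(0.033·RH+0.04·T) = 232.3 μm/a
  sum: 9.078 + 232.3 → r_corr = 241.4 μm/a
Convert to mass loss: 241.4 μm/a × 7.85 g/cm³ = 1895 g·m⁻²·a⁻¹

r_corr = 1.89e+03 g·m⁻²·a⁻¹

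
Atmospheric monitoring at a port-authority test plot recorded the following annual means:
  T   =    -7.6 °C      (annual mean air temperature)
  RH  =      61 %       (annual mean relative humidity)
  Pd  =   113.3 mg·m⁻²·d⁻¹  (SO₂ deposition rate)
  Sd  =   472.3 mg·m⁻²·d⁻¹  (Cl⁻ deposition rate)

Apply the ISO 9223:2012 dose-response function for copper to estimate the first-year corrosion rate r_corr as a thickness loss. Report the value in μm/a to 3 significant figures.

r_corr = 0.407 μm/a

copper: f(T) = +0.126·(T−10) [T≤10 °C] = -2.2176
  SO₂ term: 0.0053·113.3^0.26·exp(0.059·61-2.2176) = 0.07216
  Sd branch = 0.01025·Sd^0.27·e^(0.036·RH+0.049·T) = 0.3348 μm/a
  r_corr = 0.07216 + 0.3348 = 0.4069 μm/a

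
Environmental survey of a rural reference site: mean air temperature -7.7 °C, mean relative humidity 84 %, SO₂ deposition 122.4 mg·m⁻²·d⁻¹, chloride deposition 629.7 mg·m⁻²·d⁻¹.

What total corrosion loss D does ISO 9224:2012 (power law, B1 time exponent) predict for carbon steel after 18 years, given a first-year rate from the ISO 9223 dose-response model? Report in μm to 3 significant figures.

D(18) = 332 μm

carbon steel: f(T) = +0.150·(T−10) [T≤10 °C] = -2.6550
  sulphur-dioxide contribution → 8.132 μm/a
  chloride contribution → 65.19 μm/a
  total first-year rate 73.32 μm/a
ISO 9224: D(t) = r_corr · t^b with b = 0.523 (carbon steel, B1)
  D(18) = 73.32 × 18^0.523 = 73.32 × 4.534 = 332.4 μm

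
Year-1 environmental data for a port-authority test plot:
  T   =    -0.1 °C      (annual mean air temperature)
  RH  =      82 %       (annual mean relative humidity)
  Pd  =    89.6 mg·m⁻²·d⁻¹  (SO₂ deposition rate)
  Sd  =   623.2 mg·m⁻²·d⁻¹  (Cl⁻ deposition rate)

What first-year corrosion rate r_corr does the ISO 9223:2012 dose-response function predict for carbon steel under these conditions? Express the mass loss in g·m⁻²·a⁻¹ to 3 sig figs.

r_corr = 808 g·m⁻²·a⁻¹

carbon steel: T≤10 °C ⇒ hinge +0.150·(-0.1−10) = -1.5150
  Pd branch = 1.77·Pd^0.52·e^(0.02·RH+f) = 20.77 μm/a
  Sd branch = 0.102·Sd^0.62·e^(0.033·RH+0.04·T) = 82.17 μm/a
  r_corr = 20.77 + 82.17 = 102.9 μm/a
Convert to mass loss: 102.9 μm/a × 7.85 g/cm³ = 808.1 g·m⁻²·a⁻¹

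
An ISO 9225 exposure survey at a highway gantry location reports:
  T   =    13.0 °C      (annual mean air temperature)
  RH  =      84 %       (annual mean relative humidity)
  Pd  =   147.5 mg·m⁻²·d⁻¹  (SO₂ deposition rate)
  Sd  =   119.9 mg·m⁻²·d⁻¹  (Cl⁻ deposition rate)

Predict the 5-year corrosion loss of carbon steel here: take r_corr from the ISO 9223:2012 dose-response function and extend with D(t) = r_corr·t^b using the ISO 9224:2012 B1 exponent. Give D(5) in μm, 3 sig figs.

D(5) = 375 μm

carbon steel: f(T) = -0.054·(T−10) [T>10 °C] = -0.1620
  sulphur-dioxide contribution → 108.4 μm/a
  chloride contribution → 53.35 μm/a
  ⇒ r_corr(carbon steel) = 161.7 μm/a
Long-term exponent b (ISO 9224 Table 2, B1) = 0.523
  D(5) = 161.7 × 5^0.523 = 161.7 × 2.32 = 375.3 μm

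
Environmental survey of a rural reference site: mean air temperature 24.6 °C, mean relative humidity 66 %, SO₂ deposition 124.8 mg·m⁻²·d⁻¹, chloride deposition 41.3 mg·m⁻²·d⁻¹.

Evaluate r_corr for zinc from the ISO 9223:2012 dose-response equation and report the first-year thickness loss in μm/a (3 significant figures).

r_corr = 2.80 μm/a

zinc: T>10 °C ⇒ hinge -0.071·(24.6−10) = -1.0366
  Pd branch = 0.0129·Pd^0.44·e^(0.046·RH+f) = 0.7966 μm/a
  Sd branch = 0.0175·Sd^0.57·e^(0.008·RH+0.085·T) = 2.002 μm/a
  r_corr = 0.7966 + 2.002 = 2.799 μm/a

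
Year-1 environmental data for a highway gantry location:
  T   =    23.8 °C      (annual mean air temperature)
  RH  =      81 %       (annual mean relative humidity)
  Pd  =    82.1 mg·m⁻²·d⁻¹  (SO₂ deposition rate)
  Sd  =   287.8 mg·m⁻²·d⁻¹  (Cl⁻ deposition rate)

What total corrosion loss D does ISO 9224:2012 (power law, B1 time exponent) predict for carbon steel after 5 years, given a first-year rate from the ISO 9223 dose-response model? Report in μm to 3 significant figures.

carbon steel: T>10 °C ⇒ hinge -0.054·(23.8−10) = -0.7452
  sulphur-dioxide contribution → 42.01 μm/a
  chloride contribution → 128.1 μm/a
  total first-year rate 170.1 μm/a
ISO 9224: D(t) = r_corr · t^b with b = 0.523 (carbon steel, B1)
  D(5) = 170.1 × 5^0.523 = 170.1 × 2.32 = 394.7 μm

D(5) = 395 μm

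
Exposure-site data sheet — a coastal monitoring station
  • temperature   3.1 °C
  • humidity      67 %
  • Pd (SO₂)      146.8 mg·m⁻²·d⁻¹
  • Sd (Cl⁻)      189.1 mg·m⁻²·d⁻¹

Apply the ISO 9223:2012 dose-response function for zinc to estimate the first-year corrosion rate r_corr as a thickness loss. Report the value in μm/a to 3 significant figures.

r_corr = 2.72 μm/a

zinc: T≤10 °C ⇒ hinge +0.038·(3.1−10) = -0.2622
  SO₂ term: 0.0129·146.8^0.44·exp(0.046·67-0.2622) = 1.943
  Cl⁻ term: 0.0175·189.1^0.57·exp(0.008·67+0.085·3.1) = 0.7726
  r_corr = 1.943 + 0.7726 = 2.716 μm/a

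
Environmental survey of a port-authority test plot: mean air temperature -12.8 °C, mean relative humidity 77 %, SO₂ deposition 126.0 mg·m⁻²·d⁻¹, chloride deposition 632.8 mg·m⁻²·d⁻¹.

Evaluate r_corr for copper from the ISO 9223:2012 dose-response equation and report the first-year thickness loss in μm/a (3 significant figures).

r_corr = 0.599 μm/a

copper: T≤10 °C ⇒ hinge +0.126·(-12.8−10) = -2.8728
  SO₂ term: 0.0053·126.0^0.26·exp(0.059·77-2.8728) = 0.09902
  Sd branch = 0.01025·Sd^0.27·e^(0.036·RH+0.049·T) = 0.4995 μm/a
  r_corr = 0.09902 + 0.4995 = 0.5985 μm/a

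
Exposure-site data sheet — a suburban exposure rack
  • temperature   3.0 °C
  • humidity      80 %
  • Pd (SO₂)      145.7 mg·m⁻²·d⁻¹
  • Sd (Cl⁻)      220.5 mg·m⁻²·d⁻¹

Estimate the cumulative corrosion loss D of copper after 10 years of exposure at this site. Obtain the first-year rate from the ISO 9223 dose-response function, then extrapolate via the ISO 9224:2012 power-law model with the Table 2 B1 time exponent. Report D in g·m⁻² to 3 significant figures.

D(10) = 75.2 g·m⁻²

copper: temperature factor f = +0.126·(-7.0) = -0.8820
  Pd branch = 0.0053·Pd^0.26·e^(0.059·RH+f) = 0.8987 μm/a
  Cl⁻ term: 0.01025·220.5^0.27·exp(0.036·80+0.049·3.0) = 0.9079
  sum: 0.8987 + 0.9079 → r_corr = 1.807 μm/a
ISO 9224: D(t) = r_corr · t^b with b = 0.667 (copper, B1)
  D(10) = 1.807 × 10^0.667 = 1.807 × 4.645 = 8.392 μm
  Mass loss = 8.392 μm × 8.96 g/cm³ = 75.19 g·m⁻²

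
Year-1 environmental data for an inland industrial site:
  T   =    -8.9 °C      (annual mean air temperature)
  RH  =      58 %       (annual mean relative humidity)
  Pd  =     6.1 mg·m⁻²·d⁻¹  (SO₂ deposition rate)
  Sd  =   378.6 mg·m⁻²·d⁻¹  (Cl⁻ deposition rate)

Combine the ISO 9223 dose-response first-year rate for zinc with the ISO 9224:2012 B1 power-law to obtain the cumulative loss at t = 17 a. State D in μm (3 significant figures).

zinc: f(T) = +0.038·(T−10) [T≤10 °C] = -0.7182
  sulphur-dioxide contribution → 0.2009 μm/a
  chloride contribution → 0.3851 μm/a
  total first-year rate 0.586 μm/a
Long-term exponent b (ISO 9224 Table 2, B1) = 0.813
  D(17) = 0.586 × 17^0.813 = 0.586 × 10.01 = 5.864 μm

D(17) = 5.86 μm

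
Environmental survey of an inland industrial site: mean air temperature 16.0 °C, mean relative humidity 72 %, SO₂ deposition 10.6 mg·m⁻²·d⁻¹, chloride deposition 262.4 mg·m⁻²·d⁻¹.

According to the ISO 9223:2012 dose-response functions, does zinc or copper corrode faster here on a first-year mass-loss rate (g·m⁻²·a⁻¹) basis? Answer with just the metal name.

zinc

zinc: T>10 °C ⇒ hinge -0.071·(16.0−10) = -0.4260
  SO₂ term: 0.0129·10.6^0.44·exp(0.046·72-0.4260) = 0.6533
  Sd branch = 0.0175·Sd^0.57·e^(0.008·RH+0.085·T) = 2.902 μm/a
  r_corr = 0.6533 + 2.902 = 3.555 μm/a
  mass loss = 3.555 μm/a × 7.14 g/cm³ = 25.38 g·m⁻²·a⁻¹
copper: temperature factor f = -0.080·(6.0) = -0.4800
  SO₂ term: 0.0053·10.6^0.26·exp(0.059·72-0.4800) = 0.4239
  Sd branch = 0.01025·Sd^0.27·e^(0.036·RH+0.049·T) = 1.349 μm/a
  r_corr = 0.4239 + 1.349 = 1.773 μm/a
  mass loss = 1.773 μm/a × 8.96 g/cm³ = 15.89 g·m⁻²·a⁻¹
Ordering by g·m⁻²·a⁻¹: zinc (25.4) > copper (15.9)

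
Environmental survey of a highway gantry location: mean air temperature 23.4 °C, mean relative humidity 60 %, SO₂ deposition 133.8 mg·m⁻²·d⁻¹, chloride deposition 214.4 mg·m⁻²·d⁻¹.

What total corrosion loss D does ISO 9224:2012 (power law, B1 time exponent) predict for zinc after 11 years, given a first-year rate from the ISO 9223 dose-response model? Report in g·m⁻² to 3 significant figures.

D(11) = 255 g·m⁻²

zinc: T>10 °C ⇒ hinge -0.071·(23.4−10) = -0.9514
  Pd branch = 0.0129·Pd^0.44·e^(0.046·RH+f) = 0.6787 μm/a
  Sd branch = 0.0175·Sd^0.57·e^(0.008·RH+0.085·T) = 4.407 μm/a
  r_corr = 0.6787 + 4.407 = 5.085 μm/a
ISO 9224: D(t) = r_corr · t^b with b = 0.813 (zinc, B1)
  D(11) = 5.085 × 11^0.813 = 5.085 × 7.025 = 35.73 μm
  Mass loss = 35.73 μm × 7.14 g/cm³ = 255.1 g·m⁻²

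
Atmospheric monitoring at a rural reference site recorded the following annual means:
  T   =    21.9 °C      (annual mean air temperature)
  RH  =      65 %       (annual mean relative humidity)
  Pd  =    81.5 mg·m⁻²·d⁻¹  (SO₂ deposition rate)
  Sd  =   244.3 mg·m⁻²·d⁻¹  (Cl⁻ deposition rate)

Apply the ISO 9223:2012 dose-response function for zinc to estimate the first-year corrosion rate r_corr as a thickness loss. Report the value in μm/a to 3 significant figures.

zinc: f(T) = -0.071·(T−10) [T>10 °C] = -0.8449
  Pd branch = 0.0129·Pd^0.44·e^(0.046·RH+f) = 0.764 μm/a
  Sd branch = 0.0175·Sd^0.57·e^(0.008·RH+0.085·T) = 4.349 μm/a
  sum: 0.764 + 4.349 → r_corr = 5.113 μm/a

r_corr = 5.11 μm/a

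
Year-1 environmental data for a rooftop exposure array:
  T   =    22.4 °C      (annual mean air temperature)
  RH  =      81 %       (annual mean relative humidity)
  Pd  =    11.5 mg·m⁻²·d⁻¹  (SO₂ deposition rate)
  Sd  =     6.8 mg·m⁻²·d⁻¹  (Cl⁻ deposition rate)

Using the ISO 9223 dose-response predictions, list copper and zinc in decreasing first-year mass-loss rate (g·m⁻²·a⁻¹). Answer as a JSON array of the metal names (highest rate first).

["copper", "zinc"]

copper: temperature factor f = -0.080·(12.4) = -0.9920
  sulphur-dioxide contribution → 0.4413 μm/a
  chloride contribution → 0.9519 μm/a
  ⇒ r_corr(copper) = 1.393 μm/a
  mass loss = 1.393 μm/a × 8.96 g/cm³ = 12.48 g·m⁻²·a⁻¹
zinc: temperature factor f = -0.071·(12.4) = -0.8804
  sulphur-dioxide contribution → 0.6503 μm/a
  chloride contribution → 0.6697 μm/a
  ⇒ r_corr(zinc) = 1.32 μm/a
  mass loss = 1.32 μm/a × 7.14 g/cm³ = 9.425 g·m⁻²·a⁻¹
Ordering by g·m⁻²·a⁻¹: copper (12.5) > zinc (9.43)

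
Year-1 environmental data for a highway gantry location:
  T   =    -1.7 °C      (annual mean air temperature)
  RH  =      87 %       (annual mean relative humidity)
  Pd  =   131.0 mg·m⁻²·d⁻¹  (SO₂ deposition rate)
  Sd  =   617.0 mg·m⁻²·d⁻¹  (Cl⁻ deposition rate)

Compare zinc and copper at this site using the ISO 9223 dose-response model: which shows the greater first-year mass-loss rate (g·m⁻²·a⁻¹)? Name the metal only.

zinc

zinc: temperature factor f = +0.038·(-11.7) = -0.4446
  Pd branch = 0.0129·Pd^0.44·e^(0.046·RH+f) = 3.865 μm/a
  Sd branch = 0.0175·Sd^0.57·e^(0.008·RH+0.085·T) = 1.183 μm/a
  r_corr = 3.865 + 1.183 = 5.048 μm/a
  mass loss = 5.048 μm/a × 7.14 g/cm³ = 36.04 g·m⁻²·a⁻¹
copper: f(T) = +0.126·(T−10) [T≤10 °C] = -1.4742
  Pd branch = 0.0053·Pd^0.26·e^(0.059·RH+f) = 0.7307 μm/a
  Cl⁻ term: 0.01025·617.0^0.27·exp(0.036·87+0.049·-1.7) = 1.225
  r_corr = 0.7307 + 1.225 = 1.956 μm/a
  mass loss = 1.956 μm/a × 8.96 g/cm³ = 17.52 g·m⁻²·a⁻¹
Ordering by g·m⁻²·a⁻¹: zinc (36) > copper (17.5)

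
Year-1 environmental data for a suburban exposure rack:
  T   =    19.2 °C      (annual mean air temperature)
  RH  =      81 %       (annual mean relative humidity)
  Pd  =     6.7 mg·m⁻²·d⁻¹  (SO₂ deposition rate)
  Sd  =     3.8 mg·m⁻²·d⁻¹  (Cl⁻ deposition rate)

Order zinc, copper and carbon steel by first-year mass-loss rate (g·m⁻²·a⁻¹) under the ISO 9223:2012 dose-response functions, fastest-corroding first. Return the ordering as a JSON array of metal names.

["carbon steel", "copper", "zinc"]

zinc: temperature factor f = -0.071·(9.2) = -0.6532
  Pd branch = 0.0129·Pd^0.44·e^(0.046·RH+f) = 0.6435 μm/a
  Cl⁻ term: 0.0175·3.8^0.57·exp(0.008·81+0.085·19.2) = 0.3662
  sum: 0.6435 + 0.3662 → r_corr = 1.01 μm/a
  mass loss = 1.01 μm/a × 7.14 g/cm³ = 7.209 g·m⁻²·a⁻¹
copper: T>10 °C ⇒ hinge -0.080·(19.2−10) = -0.7360
  SO₂ term: 0.0053·6.7^0.26·exp(0.059·81-0.7360) = 0.4953
  Sd branch = 0.01025·Sd^0.27·e^(0.036·RH+0.049·T) = 0.6954 μm/a
  sum: 0.4953 + 0.6954 → r_corr = 1.191 μm/a
  mass loss = 1.191 μm/a × 8.96 g/cm³ = 10.67 g·m⁻²·a⁻¹
carbon steel: f(T) = -0.054·(T−10) [T>10 °C] = -0.4968
  Pd branch = 1.77·Pd^0.52·e^(0.02·RH+f) = 14.63 μm/a
  Cl⁻ term: 0.102·3.8^0.62·exp(0.033·81+0.04·19.2) = 7.286
  r_corr = 14.63 + 7.286 = 21.92 μm/a
  mass loss = 21.92 μm/a × 7.85 g/cm³ = 172.1 g·m⁻²·a⁻¹
Ordering by g·m⁻²·a⁻¹: carbon steel (172) > copper (10.7) > zinc (7.21)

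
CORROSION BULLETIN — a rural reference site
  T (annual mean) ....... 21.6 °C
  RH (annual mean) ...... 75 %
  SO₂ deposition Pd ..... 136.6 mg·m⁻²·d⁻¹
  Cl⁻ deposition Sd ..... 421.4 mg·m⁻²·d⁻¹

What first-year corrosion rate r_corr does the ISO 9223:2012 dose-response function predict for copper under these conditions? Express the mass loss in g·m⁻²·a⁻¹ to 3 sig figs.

r_corr = 25.8 g·m⁻²·a⁻¹

copper: f(T) = -0.080·(T−10) [T>10 °C] = -0.9280
  SO₂ term: 0.0053·136.6^0.26·exp(0.059·75-0.9280) = 0.6284
  Sd branch = 0.01025·Sd^0.27·e^(0.036·RH+0.049·T) = 2.247 μm/a
  r_corr = 0.6284 + 2.247 = 2.876 μm/a
Convert to mass loss: 2.876 μm/a × 8.96 g/cm³ = 25.77 g·m⁻²·a⁻¹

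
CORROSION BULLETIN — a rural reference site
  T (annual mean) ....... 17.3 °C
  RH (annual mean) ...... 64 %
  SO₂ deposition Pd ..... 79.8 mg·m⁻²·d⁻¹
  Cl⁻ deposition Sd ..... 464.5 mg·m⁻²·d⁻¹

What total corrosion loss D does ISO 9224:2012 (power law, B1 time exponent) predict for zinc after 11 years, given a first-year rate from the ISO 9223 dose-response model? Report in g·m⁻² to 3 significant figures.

D(11) = 261 g·m⁻²

zinc: temperature factor f = -0.071·(7.3) = -0.5183
  SO₂ term: 0.0129·79.8^0.44·exp(0.046·64-0.5183) = 1.002
  Cl⁻ term: 0.0175·464.5^0.57·exp(0.008·64+0.085·17.3) = 4.209
  sum: 1.002 + 4.209 → r_corr = 5.211 μm/a
ISO 9224: D(t) = r_corr · t^b with b = 0.813 (zinc, B1)
  D(11) = 5.211 × 11^0.813 = 5.211 × 7.025 = 36.61 μm
  Mass loss = 36.61 μm × 7.14 g/cm³ = 261.4 g·m⁻²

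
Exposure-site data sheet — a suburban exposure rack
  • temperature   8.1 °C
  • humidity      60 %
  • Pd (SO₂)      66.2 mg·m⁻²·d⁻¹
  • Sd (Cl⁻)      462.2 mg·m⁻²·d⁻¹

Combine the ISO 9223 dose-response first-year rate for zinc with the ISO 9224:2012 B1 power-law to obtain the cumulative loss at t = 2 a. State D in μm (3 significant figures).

zinc: T≤10 °C ⇒ hinge +0.038·(8.1−10) = -0.0722
  SO₂ term: 0.0129·66.2^0.44·exp(0.046·60-0.0722) = 1.2
  Sd branch = 0.0175·Sd^0.57·e^(0.008·RH+0.085·T) = 1.86 μm/a
  r_corr = 1.2 + 1.86 = 3.059 μm/a
Long-term exponent b (ISO 9224 Table 2, B1) = 0.813
  D(2) = 3.059 × 2^0.813 = 3.059 × 1.757 = 5.375 μm

D(2) = 5.38 μm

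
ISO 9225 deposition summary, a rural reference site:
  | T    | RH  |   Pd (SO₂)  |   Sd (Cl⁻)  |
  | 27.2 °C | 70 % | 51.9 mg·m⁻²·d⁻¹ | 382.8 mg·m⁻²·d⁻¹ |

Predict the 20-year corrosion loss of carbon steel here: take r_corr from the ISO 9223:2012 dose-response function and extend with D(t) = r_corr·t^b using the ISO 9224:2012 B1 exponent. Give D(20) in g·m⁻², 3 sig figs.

D(20) = 5.41e+03 g·m⁻²

carbon steel: temperature factor f = -0.054·(17.2) = -0.9288
  sulphur-dioxide contribution → 22.11 μm/a
  chloride contribution → 121.8 μm/a
  ⇒ r_corr(carbon steel) = 143.9 μm/a
ISO 9224: D(t) = r_corr · t^b with b = 0.523 (carbon steel, B1)
  D(20) = 143.9 × 20^0.523 = 143.9 × 4.791 = 689.6 μm
  Mass loss = 689.6 μm × 7.85 g/cm³ = 5414 g·m⁻²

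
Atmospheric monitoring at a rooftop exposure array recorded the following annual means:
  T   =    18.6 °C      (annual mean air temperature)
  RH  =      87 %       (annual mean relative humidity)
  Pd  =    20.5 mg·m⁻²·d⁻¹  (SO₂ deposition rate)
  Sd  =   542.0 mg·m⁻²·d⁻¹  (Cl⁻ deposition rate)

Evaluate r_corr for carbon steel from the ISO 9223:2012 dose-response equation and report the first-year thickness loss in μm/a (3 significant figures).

r_corr = 218 μm/a

carbon steel: temperature factor f = -0.054·(8.6) = -0.4644
  sulphur-dioxide contribution → 30.48 μm/a
  chloride contribution → 187.8 μm/a
  total first-year rate 218.3 μm/a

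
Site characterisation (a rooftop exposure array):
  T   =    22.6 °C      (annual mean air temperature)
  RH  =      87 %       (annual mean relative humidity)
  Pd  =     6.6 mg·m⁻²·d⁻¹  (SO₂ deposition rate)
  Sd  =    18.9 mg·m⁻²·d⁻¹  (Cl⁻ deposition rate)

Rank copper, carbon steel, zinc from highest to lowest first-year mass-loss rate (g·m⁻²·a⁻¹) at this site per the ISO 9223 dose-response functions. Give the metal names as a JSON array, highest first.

["carbon steel", "copper", "zinc"]

copper: f(T) = -0.080·(T−10) [T>10 °C] = -1.0080
  sulphur-dioxide contribution → 0.5356 μm/a
  chloride contribution → 1.572 μm/a
  total first-year rate 2.108 μm/a
  mass loss = 2.108 μm/a × 8.96 g/cm³ = 18.89 g·m⁻²·a⁻¹
carbon steel: T>10 °C ⇒ hinge -0.054·(22.6−10) = -0.6804
  sulphur-dioxide contribution → 13.62 μm/a
  chloride contribution → 27.51 μm/a
  total first-year rate 41.13 μm/a
  mass loss = 41.13 μm/a × 7.85 g/cm³ = 322.9 g·m⁻²·a⁻¹
zinc: f(T) = -0.071·(T−10) [T>10 °C] = -0.8946
  sulphur-dioxide contribution → 0.6618 μm/a
  chloride contribution → 1.28 μm/a
  total first-year rate 1.942 μm/a
  mass loss = 1.942 μm/a × 7.14 g/cm³ = 13.86 g·m⁻²·a⁻¹
Ordering by g·m⁻²·a⁻¹: carbon steel (323) > copper (18.9) > zinc (13.9)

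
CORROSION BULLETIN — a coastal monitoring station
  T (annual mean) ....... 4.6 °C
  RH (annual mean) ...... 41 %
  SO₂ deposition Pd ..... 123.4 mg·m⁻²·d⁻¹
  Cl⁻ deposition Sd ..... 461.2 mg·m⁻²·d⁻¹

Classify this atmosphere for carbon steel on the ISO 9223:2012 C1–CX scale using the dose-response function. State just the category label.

carbon steel: temperature factor f = +0.150·(-5.4) = -0.8100
  SO₂ term: 1.77·123.4^0.52·exp(0.02·41-0.8100) = 21.87
  Cl⁻ term: 0.102·461.2^0.62·exp(0.033·41+0.04·4.6) = 21.27
  sum: 21.87 + 21.27 → r_corr = 43.14 μm/a
ISO 9223 Table 2 (carbon steel): 25 < 43.1 ≤ 50 μm/a ⇒ C3

C3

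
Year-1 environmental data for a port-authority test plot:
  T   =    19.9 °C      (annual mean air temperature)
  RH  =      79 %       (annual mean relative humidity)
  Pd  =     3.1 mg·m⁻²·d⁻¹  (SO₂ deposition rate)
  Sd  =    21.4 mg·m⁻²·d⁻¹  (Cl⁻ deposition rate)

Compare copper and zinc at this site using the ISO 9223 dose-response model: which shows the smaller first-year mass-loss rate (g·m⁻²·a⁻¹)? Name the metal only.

zinc

copper: T>10 °C ⇒ hinge -0.080·(19.9−10) = -0.7920
  Pd branch = 0.0053·Pd^0.26·e^(0.059·RH+f) = 0.3407 μm/a
  Cl⁻ term: 0.01025·21.4^0.27·exp(0.036·79+0.049·19.9) = 1.068
  r_corr = 0.3407 + 1.068 = 1.409 μm/a
  mass loss = 1.409 μm/a × 8.96 g/cm³ = 12.62 g·m⁻²·a⁻¹
zinc: temperature factor f = -0.071·(9.9) = -0.7029
  Pd branch = 0.0129·Pd^0.44·e^(0.046·RH+f) = 0.3979 μm/a
  Sd branch = 0.0175·Sd^0.57·e^(0.008·RH+0.085·T) = 1.024 μm/a
  r_corr = 0.3979 + 1.024 = 1.422 μm/a
  mass loss = 1.422 μm/a × 7.14 g/cm³ = 10.15 g·m⁻²·a⁻¹
Ordering by g·m⁻²·a⁻¹: copper (12.6) > zinc (10.2)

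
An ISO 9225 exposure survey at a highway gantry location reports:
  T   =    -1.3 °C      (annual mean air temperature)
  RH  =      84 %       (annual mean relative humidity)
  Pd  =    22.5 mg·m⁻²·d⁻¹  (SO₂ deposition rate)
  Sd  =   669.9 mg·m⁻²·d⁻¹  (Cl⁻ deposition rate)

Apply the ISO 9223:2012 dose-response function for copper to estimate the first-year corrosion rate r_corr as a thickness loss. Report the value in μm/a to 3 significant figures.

copper: T≤10 °C ⇒ hinge +0.126·(-1.3−10) = -1.4238
  Pd branch = 0.0053·Pd^0.26·e^(0.059·RH+f) = 0.4072 μm/a
  Cl⁻ term: 0.01025·669.9^0.27·exp(0.036·84+0.049·-1.3) = 1.147
  r_corr = 0.4072 + 1.147 = 1.554 μm/a

r_corr = 1.55 μm/a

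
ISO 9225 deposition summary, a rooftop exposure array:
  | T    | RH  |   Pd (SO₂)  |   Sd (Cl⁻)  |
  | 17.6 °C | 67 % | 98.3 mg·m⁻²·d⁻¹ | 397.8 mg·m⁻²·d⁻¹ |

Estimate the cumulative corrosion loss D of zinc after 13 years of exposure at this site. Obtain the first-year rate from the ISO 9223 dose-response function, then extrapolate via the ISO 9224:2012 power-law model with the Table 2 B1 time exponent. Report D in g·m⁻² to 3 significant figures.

D(13) = 304 g·m⁻²

zinc: f(T) = -0.071·(T−10) [T>10 °C] = -0.5396
  Pd branch = 0.0129·Pd^0.44·e^(0.046·RH+f) = 1.234 μm/a
  Sd branch = 0.0175·Sd^0.57·e^(0.008·RH+0.085·T) = 4.049 μm/a
  r_corr = 1.234 + 4.049 = 5.283 μm/a
ISO 9224: D(t) = r_corr · t^b with b = 0.813 (zinc, B1)
  D(13) = 5.283 × 13^0.813 = 5.283 × 8.047 = 42.51 μm
  Mass loss = 42.51 μm × 7.14 g/cm³ = 303.6 g·m⁻²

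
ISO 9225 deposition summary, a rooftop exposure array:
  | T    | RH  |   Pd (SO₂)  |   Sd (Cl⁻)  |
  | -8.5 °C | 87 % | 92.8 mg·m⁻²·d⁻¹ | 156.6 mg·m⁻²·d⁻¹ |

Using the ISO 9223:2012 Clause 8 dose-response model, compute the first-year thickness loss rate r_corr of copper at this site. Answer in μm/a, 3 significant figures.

copper: f(T) = +0.126·(T−10) [T≤10 °C] = -2.3310
  sulphur-dioxide contribution → 0.2836 μm/a
  chloride contribution → 0.6062 μm/a
  total first-year rate 0.8899 μm/a

r_corr = 0.890 μm/a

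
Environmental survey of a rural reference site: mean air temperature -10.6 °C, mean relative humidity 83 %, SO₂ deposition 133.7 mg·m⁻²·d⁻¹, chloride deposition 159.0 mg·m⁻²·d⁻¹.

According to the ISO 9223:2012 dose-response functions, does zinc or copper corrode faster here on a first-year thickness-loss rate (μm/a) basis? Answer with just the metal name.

zinc

zinc: f(T) = +0.038·(T−10) [T≤10 °C] = -0.7828
  sulphur-dioxide contribution → 2.313 μm/a
  chloride contribution → 0.2483 μm/a
  total first-year rate 2.562 μm/a
copper: f(T) = +0.126·(T−10) [T≤10 °C] = -2.5956
  sulphur-dioxide contribution → 0.189 μm/a
  chloride contribution → 0.4756 μm/a
  ⇒ r_corr(copper) = 0.6646 μm/a
Ordering by μm/a: zinc (2.56) > copper (0.665)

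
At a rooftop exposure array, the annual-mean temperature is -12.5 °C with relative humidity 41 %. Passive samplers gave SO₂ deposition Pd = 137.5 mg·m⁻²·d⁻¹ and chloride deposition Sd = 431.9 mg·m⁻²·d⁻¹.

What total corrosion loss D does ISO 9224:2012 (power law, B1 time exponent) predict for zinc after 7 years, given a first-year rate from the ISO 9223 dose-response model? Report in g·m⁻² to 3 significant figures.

D(7) = 20.2 g·m⁻²

zinc: temperature factor f = +0.038·(-22.5) = -0.8550
  SO₂ term: 0.0129·137.5^0.44·exp(0.046·41-0.8550) = 0.3156
  Cl⁻ term: 0.0175·431.9^0.57·exp(0.008·41+0.085·-12.5) = 0.2668
  r_corr = 0.3156 + 0.2668 = 0.5825 μm/a
Long-term exponent b (ISO 9224 Table 2, B1) = 0.813
  D(7) = 0.5825 × 7^0.813 = 0.5825 × 4.865 = 2.834 μm
  Mass loss = 2.834 μm × 7.14 g/cm³ = 20.23 g·m⁻²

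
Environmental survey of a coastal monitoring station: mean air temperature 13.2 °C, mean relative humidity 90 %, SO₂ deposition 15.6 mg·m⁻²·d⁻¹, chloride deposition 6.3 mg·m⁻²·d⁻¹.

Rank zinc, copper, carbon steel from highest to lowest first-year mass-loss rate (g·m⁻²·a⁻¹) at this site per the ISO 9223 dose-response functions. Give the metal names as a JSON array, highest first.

["carbon steel", "copper", "zinc"]

zinc: f(T) = -0.071·(T−10) [T>10 °C] = -0.2272
  SO₂ term: 0.0129·15.6^0.44·exp(0.046·90-0.2272) = 2.162
  Sd branch = 0.0175·Sd^0.57·e^(0.008·RH+0.085·T) = 0.3152 μm/a
  sum: 2.162 + 0.3152 → r_corr = 2.477 μm/a
  mass loss = 2.477 μm/a × 7.14 g/cm³ = 17.69 g·m⁻²·a⁻¹
copper: f(T) = -0.080·(T−10) [T>10 °C] = -0.2560
  Pd branch = 0.0053·Pd^0.26·e^(0.059·RH+f) = 1.696 μm/a
  Sd branch = 0.01025·Sd^0.27·e^(0.036·RH+0.049·T) = 0.8214 μm/a
  sum: 1.696 + 0.8214 → r_corr = 2.517 μm/a
  mass loss = 2.517 μm/a × 8.96 g/cm³ = 22.56 g·m⁻²·a⁻¹
carbon steel: T>10 °C ⇒ hinge -0.054·(13.2−10) = -0.1728
  SO₂ term: 1.77·15.6^0.52·exp(0.02·90-0.1728) = 37.59
  Cl⁻ term: 0.102·6.3^0.62·exp(0.033·90+0.04·13.2) = 10.55
  sum: 37.59 + 10.55 → r_corr = 48.14 μm/a
  mass loss = 48.14 μm/a × 7.85 g/cm³ = 377.9 g·m⁻²·a⁻¹
Ordering by g·m⁻²·a⁻¹: carbon steel (378) > copper (22.6) > zinc (17.7)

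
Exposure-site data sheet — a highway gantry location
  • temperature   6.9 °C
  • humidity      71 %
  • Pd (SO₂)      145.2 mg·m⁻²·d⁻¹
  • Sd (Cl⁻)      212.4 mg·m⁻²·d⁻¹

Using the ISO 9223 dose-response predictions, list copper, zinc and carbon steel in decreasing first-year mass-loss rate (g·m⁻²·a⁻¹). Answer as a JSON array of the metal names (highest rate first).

copper: temperature factor f = +0.126·(-3.1) = -0.3906
  SO₂ term: 0.0053·145.2^0.26·exp(0.059·71-0.3906) = 0.863
  Sd branch = 0.01025·Sd^0.27·e^(0.036·RH+0.049·T) = 0.787 μm/a
  r_corr = 0.863 + 0.787 = 1.65 μm/a
  mass loss = 1.65 μm/a × 8.96 g/cm³ = 14.78 g·m⁻²·a⁻¹
zinc: temperature factor f = +0.038·(-3.1) = -0.1178
  Pd branch = 0.0129·Pd^0.44·e^(0.046·RH+f) = 2.686 μm/a
  Cl⁻ term: 0.0175·212.4^0.57·exp(0.008·71+0.085·6.9) = 1.177
  sum: 2.686 + 1.177 → r_corr = 3.863 μm/a
  mass loss = 3.863 μm/a × 7.14 g/cm³ = 27.58 g·m⁻²·a⁻¹
carbon steel: temperature factor f = +0.150·(-3.1) = -0.4650
  Pd branch = 1.77·Pd^0.52·e^(0.02·RH+f) = 61.23 μm/a
  Cl⁻ term: 0.102·212.4^0.62·exp(0.033·71+0.04·6.9) = 38.8
  r_corr = 61.23 + 38.8 = 100 μm/a
  mass loss = 100 μm/a × 7.85 g/cm³ = 785.2 g·m⁻²·a⁻¹
Ordering by g·m⁻²·a⁻¹: carbon steel (785) > zinc (27.6) > copper (14.8)

["carbon steel", "zinc", "copper"]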